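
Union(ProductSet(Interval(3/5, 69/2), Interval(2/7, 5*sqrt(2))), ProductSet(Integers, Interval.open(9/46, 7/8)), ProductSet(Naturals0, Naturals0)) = Union(ProductSet(Integers, Interval.open(9/46, 7/8)), ProductSet(Interval(3/5, 69/2), Interval(2/7, 5*sqrt(2))), ProductSet(Naturals0, Naturals0))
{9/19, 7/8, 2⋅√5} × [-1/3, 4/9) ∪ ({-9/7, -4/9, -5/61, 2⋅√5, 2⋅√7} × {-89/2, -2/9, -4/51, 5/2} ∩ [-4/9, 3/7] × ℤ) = {9/19, 7/8, 2⋅√5} × [-1/3, 4/9)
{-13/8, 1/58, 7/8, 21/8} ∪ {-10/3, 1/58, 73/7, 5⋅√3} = {-10/3, -13/8, 1/58, 7/8, 21/8, 73/7, 5⋅√3}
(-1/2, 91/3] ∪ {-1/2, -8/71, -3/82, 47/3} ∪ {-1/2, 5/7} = [-1/2, 91/3]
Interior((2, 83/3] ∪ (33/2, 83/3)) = (2, 83/3)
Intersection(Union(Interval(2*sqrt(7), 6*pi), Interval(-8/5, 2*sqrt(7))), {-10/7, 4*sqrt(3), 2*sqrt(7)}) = {-10/7, 4*sqrt(3), 2*sqrt(7)}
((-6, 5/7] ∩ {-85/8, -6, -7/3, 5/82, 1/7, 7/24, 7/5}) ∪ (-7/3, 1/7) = [-7/3, 1/7] ∪ {7/24}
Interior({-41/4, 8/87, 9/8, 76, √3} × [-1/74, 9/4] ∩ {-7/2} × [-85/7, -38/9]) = ∅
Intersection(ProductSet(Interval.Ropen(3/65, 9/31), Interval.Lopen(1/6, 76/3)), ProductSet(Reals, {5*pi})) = ProductSet(Interval.Ropen(3/65, 9/31), {5*pi})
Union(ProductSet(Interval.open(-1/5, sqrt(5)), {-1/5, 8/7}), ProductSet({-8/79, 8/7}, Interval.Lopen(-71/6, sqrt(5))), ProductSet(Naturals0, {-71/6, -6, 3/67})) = Union(ProductSet({-8/79, 8/7}, Interval.Lopen(-71/6, sqrt(5))), ProductSet(Interval.open(-1/5, sqrt(5)), {-1/5, 8/7}), ProductSet(Naturals0, {-71/6, -6, 3/67}))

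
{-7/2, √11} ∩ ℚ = {-7/2}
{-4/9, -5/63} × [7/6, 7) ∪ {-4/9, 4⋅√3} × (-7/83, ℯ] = ({-4/9, -5/63} × [7/6, 7)) ∪ ({-4/9, 4⋅√3} × (-7/83, ℯ])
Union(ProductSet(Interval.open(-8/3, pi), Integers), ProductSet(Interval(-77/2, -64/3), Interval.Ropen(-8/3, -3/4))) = Union(ProductSet(Interval(-77/2, -64/3), Interval.Ropen(-8/3, -3/4)), ProductSet(Interval.open(-8/3, pi), Integers))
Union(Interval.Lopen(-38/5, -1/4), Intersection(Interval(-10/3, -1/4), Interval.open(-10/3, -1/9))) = Interval.Lopen(-38/5, -1/4)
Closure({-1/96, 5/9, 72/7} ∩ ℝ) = {-1/96, 5/9, 72/7}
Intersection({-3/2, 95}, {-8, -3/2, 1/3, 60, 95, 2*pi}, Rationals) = {-3/2, 95}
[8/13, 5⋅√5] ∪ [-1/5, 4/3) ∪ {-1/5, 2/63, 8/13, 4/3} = [-1/5, 5⋅√5]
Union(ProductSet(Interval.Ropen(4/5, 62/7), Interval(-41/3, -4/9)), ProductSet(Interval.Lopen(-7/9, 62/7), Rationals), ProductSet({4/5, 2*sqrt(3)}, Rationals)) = Union(ProductSet(Interval.Lopen(-7/9, 62/7), Rationals), ProductSet(Interval.Ropen(4/5, 62/7), Interval(-41/3, -4/9)))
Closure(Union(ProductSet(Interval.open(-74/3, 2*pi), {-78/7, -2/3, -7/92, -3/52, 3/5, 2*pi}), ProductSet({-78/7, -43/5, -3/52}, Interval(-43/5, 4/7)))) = Union(ProductSet({-78/7, -43/5, -3/52}, Interval(-43/5, 4/7)), ProductSet(Interval(-74/3, 2*pi), {-78/7, -2/3, -7/92, -3/52, 3/5, 2*pi}))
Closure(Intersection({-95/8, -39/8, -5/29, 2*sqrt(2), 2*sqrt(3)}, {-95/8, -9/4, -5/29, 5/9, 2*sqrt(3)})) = {-95/8, -5/29, 2*sqrt(3)}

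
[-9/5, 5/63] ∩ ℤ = {-1, 0}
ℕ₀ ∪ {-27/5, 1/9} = {-27/5, 1/9} ∪ ℕ₀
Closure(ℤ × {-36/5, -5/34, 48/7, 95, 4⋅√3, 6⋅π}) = ℤ × {-36/5, -5/34, 48/7, 95, 4⋅√3, 6⋅π}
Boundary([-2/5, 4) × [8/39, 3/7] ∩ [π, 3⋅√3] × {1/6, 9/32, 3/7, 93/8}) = [π, 4] × {9/32, 3/7}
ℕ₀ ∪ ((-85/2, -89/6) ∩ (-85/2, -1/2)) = (-85/2, -89/6) ∪ ℕ₀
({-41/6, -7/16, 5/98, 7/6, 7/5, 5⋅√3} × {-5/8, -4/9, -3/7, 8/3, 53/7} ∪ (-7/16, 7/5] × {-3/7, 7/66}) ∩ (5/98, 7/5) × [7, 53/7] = {7/6} × {53/7}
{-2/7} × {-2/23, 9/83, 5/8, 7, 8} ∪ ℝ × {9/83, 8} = (ℝ × {9/83, 8}) ∪ ({-2/7} × {-2/23, 9/83, 5/8, 7, 8})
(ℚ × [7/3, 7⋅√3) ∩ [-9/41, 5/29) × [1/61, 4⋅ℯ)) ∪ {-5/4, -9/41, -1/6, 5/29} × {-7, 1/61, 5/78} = ({-5/4, -9/41, -1/6, 5/29} × {-7, 1/61, 5/78}) ∪ ((ℚ ∩ [-9/41, 5/29)) × [7/3, 4⋅ℯ))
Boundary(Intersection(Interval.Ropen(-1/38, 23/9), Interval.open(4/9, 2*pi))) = {4/9, 23/9}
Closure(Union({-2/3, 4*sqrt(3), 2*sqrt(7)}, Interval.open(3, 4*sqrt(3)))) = Union({-2/3}, Interval(3, 4*sqrt(3)))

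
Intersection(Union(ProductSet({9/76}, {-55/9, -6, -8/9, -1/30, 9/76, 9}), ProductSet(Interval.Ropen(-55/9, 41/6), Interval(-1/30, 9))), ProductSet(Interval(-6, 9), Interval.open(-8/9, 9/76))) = ProductSet(Interval.Ropen(-6, 41/6), Interval.Ropen(-1/30, 9/76))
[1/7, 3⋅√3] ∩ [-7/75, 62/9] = [1/7, 3⋅√3]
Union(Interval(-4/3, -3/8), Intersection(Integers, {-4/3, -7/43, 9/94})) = Interval(-4/3, -3/8)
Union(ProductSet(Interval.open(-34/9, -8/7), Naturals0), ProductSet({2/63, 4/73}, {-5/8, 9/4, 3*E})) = Union(ProductSet({2/63, 4/73}, {-5/8, 9/4, 3*E}), ProductSet(Interval.open(-34/9, -8/7), Naturals0))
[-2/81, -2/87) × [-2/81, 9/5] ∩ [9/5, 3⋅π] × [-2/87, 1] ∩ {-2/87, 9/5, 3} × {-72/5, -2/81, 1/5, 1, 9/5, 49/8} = ∅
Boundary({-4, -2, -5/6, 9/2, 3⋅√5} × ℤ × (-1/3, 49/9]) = {-4, -2, -5/6, 9/2, 3⋅√5} × ℤ × [-1/3, 49/9]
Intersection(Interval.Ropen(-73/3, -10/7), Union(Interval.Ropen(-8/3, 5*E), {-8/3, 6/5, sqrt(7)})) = Interval.Ropen(-8/3, -10/7)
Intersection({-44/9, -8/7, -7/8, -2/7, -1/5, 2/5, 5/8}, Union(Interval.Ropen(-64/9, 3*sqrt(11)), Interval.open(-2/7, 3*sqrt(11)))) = {-44/9, -8/7, -7/8, -2/7, -1/5, 2/5, 5/8}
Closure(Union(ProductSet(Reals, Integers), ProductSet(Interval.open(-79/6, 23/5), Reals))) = Union(ProductSet(Interval(-79/6, 23/5), Reals), ProductSet(Reals, Integers))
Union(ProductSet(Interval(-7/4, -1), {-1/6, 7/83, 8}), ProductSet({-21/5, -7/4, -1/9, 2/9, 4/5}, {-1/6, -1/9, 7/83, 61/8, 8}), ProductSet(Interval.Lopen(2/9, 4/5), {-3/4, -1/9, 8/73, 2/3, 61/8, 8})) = Union(ProductSet({-21/5, -7/4, -1/9, 2/9, 4/5}, {-1/6, -1/9, 7/83, 61/8, 8}), ProductSet(Interval(-7/4, -1), {-1/6, 7/83, 8}), ProductSet(Interval.Lopen(2/9, 4/5), {-3/4, -1/9, 8/73, 2/3, 61/8, 8}))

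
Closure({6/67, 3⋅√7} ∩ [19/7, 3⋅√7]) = {3⋅√7}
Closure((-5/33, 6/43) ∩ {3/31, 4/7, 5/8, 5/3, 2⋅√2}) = {3/31}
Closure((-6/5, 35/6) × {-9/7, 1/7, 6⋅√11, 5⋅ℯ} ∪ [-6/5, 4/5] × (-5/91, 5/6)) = ([-6/5, 4/5] × [-5/91, 5/6]) ∪ ([-6/5, 35/6] × {-9/7, 1/7, 6⋅√11, 5⋅ℯ})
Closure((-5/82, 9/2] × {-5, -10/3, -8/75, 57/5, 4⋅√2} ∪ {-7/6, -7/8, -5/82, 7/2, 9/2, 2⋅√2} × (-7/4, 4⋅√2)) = ([-5/82, 9/2] × {-5, -10/3, -8/75, 57/5, 4⋅√2}) ∪ ({-7/6, -7/8, -5/82, 7/2, 9/2, 2⋅√2} × [-7/4, 4⋅√2])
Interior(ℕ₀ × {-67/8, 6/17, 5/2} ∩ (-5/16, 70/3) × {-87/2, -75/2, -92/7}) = ∅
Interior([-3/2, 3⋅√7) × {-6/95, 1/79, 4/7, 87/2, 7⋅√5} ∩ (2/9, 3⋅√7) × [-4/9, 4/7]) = ∅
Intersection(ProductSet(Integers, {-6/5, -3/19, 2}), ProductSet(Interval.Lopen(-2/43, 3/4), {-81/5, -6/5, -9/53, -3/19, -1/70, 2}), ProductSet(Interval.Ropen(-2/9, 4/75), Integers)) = ProductSet(Range(0, 1, 1), {2})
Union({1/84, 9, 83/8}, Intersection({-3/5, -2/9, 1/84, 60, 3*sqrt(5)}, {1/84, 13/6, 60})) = {1/84, 9, 83/8, 60}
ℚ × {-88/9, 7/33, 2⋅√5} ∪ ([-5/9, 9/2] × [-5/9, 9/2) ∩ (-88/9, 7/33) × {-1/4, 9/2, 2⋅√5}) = (ℚ × {-88/9, 7/33, 2⋅√5}) ∪ ([-5/9, 7/33) × {-1/4, 2⋅√5})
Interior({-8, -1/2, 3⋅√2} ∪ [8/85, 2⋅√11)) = (8/85, 2⋅√11)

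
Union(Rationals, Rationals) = Rationals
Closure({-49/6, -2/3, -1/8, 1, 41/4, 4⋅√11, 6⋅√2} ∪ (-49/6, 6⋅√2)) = [-49/6, 6⋅√2] ∪ {41/4, 4⋅√11}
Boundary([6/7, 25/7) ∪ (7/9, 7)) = {7/9, 7}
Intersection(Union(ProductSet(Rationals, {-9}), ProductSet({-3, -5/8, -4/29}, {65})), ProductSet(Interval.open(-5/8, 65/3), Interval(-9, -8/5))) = ProductSet(Intersection(Interval.open(-5/8, 65/3), Rationals), {-9})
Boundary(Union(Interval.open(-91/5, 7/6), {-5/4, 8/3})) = {-91/5, 7/6, 8/3}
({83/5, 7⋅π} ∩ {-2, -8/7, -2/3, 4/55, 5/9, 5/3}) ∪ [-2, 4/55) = [-2, 4/55)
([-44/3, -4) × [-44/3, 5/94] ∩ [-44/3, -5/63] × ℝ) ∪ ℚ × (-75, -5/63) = (ℚ × (-75, -5/63)) ∪ ([-44/3, -4) × [-44/3, 5/94])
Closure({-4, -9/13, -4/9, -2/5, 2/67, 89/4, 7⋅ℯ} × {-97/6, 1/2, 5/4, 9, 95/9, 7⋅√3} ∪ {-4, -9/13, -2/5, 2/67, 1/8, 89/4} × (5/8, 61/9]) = ({-4, -9/13, -2/5, 2/67, 1/8, 89/4} × [5/8, 61/9]) ∪ ({-4, -9/13, -4/9, -2/5, 2/67, 89/4, 7⋅ℯ} × {-97/6, 1/2, 5/4, 9, 95/9, 7⋅√3})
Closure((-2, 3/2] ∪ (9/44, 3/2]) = [-2, 3/2]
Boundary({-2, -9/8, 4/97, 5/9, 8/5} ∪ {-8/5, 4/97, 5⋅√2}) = {-2, -8/5, -9/8, 4/97, 5/9, 8/5, 5⋅√2}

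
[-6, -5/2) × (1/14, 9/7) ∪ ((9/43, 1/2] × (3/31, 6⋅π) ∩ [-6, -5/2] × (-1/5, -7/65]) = [-6, -5/2) × (1/14, 9/7)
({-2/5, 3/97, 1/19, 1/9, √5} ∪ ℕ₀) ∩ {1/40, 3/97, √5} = {3/97, √5}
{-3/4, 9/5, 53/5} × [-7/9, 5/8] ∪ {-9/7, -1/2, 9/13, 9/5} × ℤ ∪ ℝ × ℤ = (ℝ × ℤ) ∪ ({-3/4, 9/5, 53/5} × [-7/9, 5/8])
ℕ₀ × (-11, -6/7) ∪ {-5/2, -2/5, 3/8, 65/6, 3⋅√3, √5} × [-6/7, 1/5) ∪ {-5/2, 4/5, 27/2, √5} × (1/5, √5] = (ℕ₀ × (-11, -6/7)) ∪ ({-5/2, 4/5, 27/2, √5} × (1/5, √5]) ∪ ({-5/2, -2/5, 3/8, 65/6, 3⋅√3, √5} × [-6/7, 1/5))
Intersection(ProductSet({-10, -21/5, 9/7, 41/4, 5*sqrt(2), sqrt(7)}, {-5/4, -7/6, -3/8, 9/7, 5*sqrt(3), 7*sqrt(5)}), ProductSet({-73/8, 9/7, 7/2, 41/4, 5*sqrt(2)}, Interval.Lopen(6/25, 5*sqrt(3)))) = ProductSet({9/7, 41/4, 5*sqrt(2)}, {9/7, 5*sqrt(3)})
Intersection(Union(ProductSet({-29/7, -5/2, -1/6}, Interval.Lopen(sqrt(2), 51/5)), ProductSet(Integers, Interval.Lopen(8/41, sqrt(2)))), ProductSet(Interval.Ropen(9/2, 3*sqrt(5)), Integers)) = ProductSet(Range(5, 7, 1), Range(1, 2, 1))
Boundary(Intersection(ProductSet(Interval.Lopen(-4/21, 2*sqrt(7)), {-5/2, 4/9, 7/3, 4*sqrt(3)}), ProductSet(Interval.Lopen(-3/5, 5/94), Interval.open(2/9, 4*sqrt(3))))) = ProductSet(Interval(-4/21, 5/94), {4/9, 7/3})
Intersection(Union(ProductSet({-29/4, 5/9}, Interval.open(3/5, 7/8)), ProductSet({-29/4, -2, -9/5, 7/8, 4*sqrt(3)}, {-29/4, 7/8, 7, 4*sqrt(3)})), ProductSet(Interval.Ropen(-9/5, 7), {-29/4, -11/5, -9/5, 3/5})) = ProductSet({-9/5, 7/8, 4*sqrt(3)}, {-29/4})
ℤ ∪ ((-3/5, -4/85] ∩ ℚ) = ℤ ∪ (ℚ ∩ (-3/5, -4/85])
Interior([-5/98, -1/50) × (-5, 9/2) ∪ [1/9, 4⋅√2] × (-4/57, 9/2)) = ((-5/98, -1/50) × (-5, 9/2)) ∪ ((1/9, 4⋅√2) × (-4/57, 9/2))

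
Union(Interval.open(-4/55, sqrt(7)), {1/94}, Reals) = Interval(-oo, oo)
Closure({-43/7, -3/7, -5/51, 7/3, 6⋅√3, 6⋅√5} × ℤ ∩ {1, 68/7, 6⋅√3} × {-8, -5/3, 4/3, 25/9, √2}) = {6⋅√3} × {-8}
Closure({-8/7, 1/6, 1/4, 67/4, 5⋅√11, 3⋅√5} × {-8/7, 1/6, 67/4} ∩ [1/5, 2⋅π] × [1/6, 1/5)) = {1/4} × {1/6}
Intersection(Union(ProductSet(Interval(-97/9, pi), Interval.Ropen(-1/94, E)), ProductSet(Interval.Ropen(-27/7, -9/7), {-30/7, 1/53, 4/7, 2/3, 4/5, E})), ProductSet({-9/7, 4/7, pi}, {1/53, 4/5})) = ProductSet({-9/7, 4/7, pi}, {1/53, 4/5})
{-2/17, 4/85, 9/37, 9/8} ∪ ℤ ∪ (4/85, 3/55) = ℤ ∪ {-2/17, 9/37, 9/8} ∪ [4/85, 3/55)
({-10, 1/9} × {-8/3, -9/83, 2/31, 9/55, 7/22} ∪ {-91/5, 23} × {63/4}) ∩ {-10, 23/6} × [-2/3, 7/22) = {-10} × {-9/83, 2/31, 9/55}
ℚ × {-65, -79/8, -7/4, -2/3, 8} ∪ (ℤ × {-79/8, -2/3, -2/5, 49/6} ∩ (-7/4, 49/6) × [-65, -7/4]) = ℚ × {-65, -79/8, -7/4, -2/3, 8}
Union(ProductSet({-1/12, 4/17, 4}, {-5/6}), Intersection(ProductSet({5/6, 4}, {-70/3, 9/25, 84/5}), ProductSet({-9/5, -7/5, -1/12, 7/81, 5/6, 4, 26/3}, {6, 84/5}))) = Union(ProductSet({5/6, 4}, {84/5}), ProductSet({-1/12, 4/17, 4}, {-5/6}))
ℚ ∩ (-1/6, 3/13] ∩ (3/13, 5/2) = ∅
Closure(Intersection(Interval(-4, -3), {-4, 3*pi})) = {-4}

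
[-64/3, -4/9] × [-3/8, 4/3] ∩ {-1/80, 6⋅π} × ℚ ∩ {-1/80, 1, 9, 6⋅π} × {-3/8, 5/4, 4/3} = ∅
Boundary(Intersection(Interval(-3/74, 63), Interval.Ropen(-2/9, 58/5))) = {-3/74, 58/5}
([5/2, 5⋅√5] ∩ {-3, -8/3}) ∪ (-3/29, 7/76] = (-3/29, 7/76]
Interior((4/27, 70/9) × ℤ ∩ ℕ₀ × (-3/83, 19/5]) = ∅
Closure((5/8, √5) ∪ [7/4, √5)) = [5/8, √5]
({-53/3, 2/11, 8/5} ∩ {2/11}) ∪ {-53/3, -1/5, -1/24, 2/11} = {-53/3, -1/5, -1/24, 2/11}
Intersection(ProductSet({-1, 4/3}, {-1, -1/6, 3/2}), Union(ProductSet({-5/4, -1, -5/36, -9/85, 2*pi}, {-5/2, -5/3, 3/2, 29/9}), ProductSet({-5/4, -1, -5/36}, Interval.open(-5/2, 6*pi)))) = ProductSet({-1}, {-1, -1/6, 3/2})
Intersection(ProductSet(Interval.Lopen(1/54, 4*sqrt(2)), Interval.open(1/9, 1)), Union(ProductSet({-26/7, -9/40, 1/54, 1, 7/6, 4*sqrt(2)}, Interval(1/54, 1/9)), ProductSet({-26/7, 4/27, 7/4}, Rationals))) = ProductSet({4/27, 7/4}, Intersection(Interval.open(1/9, 1), Rationals))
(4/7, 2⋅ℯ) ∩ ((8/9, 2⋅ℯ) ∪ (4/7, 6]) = (4/7, 2⋅ℯ)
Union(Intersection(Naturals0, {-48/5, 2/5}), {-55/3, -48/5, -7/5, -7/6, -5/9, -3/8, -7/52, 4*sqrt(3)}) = {-55/3, -48/5, -7/5, -7/6, -5/9, -3/8, -7/52, 4*sqrt(3)}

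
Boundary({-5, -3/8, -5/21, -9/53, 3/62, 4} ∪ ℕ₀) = {-5, -3/8, -5/21, -9/53, 3/62} ∪ ℕ₀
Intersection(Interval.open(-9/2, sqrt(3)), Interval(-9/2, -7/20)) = Interval.Lopen(-9/2, -7/20)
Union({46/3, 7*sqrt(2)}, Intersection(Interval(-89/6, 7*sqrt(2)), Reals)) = Union({46/3}, Interval(-89/6, 7*sqrt(2)))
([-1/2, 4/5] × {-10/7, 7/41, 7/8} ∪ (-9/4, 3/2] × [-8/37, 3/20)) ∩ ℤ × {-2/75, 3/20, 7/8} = ({-2, -1, 0, 1} × {-2/75}) ∪ ({0} × {7/8})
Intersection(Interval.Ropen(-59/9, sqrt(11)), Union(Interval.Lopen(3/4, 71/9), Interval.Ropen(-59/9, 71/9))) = Interval.Ropen(-59/9, sqrt(11))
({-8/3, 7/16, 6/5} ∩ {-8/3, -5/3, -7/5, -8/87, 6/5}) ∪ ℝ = ℝ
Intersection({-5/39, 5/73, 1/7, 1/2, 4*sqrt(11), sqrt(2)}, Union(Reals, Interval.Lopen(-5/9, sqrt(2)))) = {-5/39, 5/73, 1/7, 1/2, 4*sqrt(11), sqrt(2)}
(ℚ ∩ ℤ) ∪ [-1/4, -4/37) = ℤ ∪ [-1/4, -4/37)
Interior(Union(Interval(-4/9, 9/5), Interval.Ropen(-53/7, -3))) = Union(Interval.open(-53/7, -3), Interval.open(-4/9, 9/5))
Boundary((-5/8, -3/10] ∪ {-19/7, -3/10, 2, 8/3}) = {-19/7, -5/8, -3/10, 2, 8/3}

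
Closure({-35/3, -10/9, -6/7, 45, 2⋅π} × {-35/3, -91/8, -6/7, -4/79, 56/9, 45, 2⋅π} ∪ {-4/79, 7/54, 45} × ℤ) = ({-4/79, 7/54, 45} × ℤ) ∪ ({-35/3, -10/9, -6/7, 45, 2⋅π} × {-35/3, -91/8, -6/7, -4/79, 56/9, 45, 2⋅π})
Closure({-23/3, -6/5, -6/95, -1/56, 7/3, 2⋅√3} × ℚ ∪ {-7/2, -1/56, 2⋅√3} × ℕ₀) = ({-7/2, -1/56, 2⋅√3} × ℕ₀) ∪ ({-23/3, -6/5, -6/95, -1/56, 7/3, 2⋅√3} × ℝ)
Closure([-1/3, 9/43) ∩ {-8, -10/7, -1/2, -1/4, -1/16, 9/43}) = {-1/4, -1/16}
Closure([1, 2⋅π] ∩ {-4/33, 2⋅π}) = {2⋅π}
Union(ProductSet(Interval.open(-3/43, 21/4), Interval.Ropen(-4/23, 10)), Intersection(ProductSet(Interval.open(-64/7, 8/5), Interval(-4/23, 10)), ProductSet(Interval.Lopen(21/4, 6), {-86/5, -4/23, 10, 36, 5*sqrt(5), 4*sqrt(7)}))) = ProductSet(Interval.open(-3/43, 21/4), Interval.Ropen(-4/23, 10))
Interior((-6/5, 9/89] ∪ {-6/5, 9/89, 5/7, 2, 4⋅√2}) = (-6/5, 9/89)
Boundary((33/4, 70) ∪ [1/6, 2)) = {1/6, 2, 33/4, 70}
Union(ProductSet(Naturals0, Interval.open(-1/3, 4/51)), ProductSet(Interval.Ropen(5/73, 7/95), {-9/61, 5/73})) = Union(ProductSet(Interval.Ropen(5/73, 7/95), {-9/61, 5/73}), ProductSet(Naturals0, Interval.open(-1/3, 4/51)))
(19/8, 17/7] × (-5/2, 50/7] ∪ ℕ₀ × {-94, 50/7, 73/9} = (ℕ₀ × {-94, 50/7, 73/9}) ∪ ((19/8, 17/7] × (-5/2, 50/7])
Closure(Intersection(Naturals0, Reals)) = Naturals0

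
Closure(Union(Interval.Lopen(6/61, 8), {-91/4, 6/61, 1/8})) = Union({-91/4}, Interval(6/61, 8))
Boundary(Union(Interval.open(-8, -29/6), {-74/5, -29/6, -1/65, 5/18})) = {-74/5, -8, -29/6, -1/65, 5/18}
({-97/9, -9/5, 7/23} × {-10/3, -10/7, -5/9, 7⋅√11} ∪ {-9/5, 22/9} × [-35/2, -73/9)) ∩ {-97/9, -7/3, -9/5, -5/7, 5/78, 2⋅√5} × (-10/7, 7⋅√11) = {-97/9, -9/5} × {-5/9}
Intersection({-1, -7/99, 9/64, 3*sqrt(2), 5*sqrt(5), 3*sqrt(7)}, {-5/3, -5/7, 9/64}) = {9/64}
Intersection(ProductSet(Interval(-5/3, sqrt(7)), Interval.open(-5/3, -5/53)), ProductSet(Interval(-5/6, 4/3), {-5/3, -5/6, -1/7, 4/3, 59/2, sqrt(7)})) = ProductSet(Interval(-5/6, 4/3), {-5/6, -1/7})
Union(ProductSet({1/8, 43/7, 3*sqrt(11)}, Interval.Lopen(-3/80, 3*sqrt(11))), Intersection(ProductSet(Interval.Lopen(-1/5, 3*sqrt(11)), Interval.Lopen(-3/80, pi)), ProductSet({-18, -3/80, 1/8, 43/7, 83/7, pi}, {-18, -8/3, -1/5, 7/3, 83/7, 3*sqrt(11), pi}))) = Union(ProductSet({1/8, 43/7, 3*sqrt(11)}, Interval.Lopen(-3/80, 3*sqrt(11))), ProductSet({-3/80, 1/8, 43/7, pi}, {7/3, pi}))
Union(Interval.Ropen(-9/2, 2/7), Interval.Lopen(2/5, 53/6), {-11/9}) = Union(Interval.Ropen(-9/2, 2/7), Interval.Lopen(2/5, 53/6))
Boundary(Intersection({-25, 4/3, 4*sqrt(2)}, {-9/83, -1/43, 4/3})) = {4/3}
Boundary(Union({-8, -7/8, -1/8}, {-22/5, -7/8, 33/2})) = {-8, -22/5, -7/8, -1/8, 33/2}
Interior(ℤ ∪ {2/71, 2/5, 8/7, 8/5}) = ∅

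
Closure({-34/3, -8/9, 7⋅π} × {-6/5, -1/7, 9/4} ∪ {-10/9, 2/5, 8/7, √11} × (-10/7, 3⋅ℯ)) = ({-34/3, -8/9, 7⋅π} × {-6/5, -1/7, 9/4}) ∪ ({-10/9, 2/5, 8/7, √11} × [-10/7, 3⋅ℯ])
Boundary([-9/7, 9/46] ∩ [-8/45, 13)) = {-8/45, 9/46}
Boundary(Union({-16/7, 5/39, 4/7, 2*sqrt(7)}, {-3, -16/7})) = {-3, -16/7, 5/39, 4/7, 2*sqrt(7)}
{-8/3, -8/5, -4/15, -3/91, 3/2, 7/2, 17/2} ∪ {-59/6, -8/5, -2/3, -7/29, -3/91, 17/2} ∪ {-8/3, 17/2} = {-59/6, -8/3, -8/5, -2/3, -4/15, -7/29, -3/91, 3/2, 7/2, 17/2}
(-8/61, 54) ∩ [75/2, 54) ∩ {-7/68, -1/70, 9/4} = ∅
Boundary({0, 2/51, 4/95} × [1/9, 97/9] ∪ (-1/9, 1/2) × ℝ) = {-1/9, 1/2} × ℝ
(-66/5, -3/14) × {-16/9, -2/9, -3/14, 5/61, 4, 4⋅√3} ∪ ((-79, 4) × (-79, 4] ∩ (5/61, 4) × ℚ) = ((5/61, 4) × (ℚ ∩ (-79, 4])) ∪ ((-66/5, -3/14) × {-16/9, -2/9, -3/14, 5/61, 4, 4⋅√3})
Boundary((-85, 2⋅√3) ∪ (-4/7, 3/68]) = {-85, 2⋅√3}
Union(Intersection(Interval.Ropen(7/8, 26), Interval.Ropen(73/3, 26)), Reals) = Interval(-oo, oo)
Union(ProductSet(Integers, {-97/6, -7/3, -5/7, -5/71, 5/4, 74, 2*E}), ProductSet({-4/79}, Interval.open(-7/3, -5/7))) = Union(ProductSet({-4/79}, Interval.open(-7/3, -5/7)), ProductSet(Integers, {-97/6, -7/3, -5/7, -5/71, 5/4, 74, 2*E}))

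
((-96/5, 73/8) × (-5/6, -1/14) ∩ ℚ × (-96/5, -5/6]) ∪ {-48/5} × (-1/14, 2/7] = {-48/5} × (-1/14, 2/7]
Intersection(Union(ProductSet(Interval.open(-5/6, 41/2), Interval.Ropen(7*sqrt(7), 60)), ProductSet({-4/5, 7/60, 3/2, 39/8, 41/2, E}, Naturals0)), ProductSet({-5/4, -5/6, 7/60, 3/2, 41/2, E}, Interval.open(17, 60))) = Union(ProductSet({7/60, 3/2, E}, Interval.Ropen(7*sqrt(7), 60)), ProductSet({7/60, 3/2, 41/2, E}, Range(18, 60, 1)))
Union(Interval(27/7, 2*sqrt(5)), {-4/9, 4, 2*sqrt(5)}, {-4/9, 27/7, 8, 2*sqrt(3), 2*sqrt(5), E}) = Union({-4/9, 8, 2*sqrt(3), E}, Interval(27/7, 2*sqrt(5)))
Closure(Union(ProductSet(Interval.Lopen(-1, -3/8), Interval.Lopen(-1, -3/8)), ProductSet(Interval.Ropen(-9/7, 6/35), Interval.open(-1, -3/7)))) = Union(ProductSet({-9/7, 6/35}, Interval(-1, -3/7)), ProductSet({-1, -3/8}, Union({-1}, Interval(-3/7, -3/8))), ProductSet(Interval(-9/7, 6/35), {-1}), ProductSet(Interval.Ropen(-9/7, 6/35), Interval.open(-1, -3/7)), ProductSet(Interval(-1, -3/8), {-1, -3/8}), ProductSet(Interval.Lopen(-1, -3/8), Interval.Lopen(-1, -3/8)), ProductSet(Union(Interval(-9/7, -1), Interval(-3/8, 6/35)), {-1, -3/7}))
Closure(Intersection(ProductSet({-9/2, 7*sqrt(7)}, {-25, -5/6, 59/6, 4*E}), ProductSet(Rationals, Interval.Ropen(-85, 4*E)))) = ProductSet({-9/2}, {-25, -5/6, 59/6})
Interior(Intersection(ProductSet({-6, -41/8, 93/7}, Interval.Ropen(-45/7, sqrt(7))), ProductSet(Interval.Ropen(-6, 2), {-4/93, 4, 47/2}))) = EmptySet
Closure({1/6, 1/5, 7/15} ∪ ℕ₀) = ℕ₀ ∪ {1/6, 1/5, 7/15}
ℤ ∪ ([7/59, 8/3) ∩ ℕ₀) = ℤ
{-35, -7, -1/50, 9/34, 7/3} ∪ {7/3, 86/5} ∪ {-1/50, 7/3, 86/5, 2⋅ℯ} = {-35, -7, -1/50, 9/34, 7/3, 86/5, 2⋅ℯ}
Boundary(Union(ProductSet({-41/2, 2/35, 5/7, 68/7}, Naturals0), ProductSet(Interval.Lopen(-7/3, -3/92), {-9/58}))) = Union(ProductSet({-41/2, 2/35, 5/7, 68/7}, Naturals0), ProductSet(Interval(-7/3, -3/92), {-9/58}))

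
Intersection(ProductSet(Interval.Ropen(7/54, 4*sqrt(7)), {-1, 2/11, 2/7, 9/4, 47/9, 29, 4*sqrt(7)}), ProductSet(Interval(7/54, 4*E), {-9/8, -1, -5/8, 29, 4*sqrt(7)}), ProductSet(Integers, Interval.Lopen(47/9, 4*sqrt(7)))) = ProductSet(Range(1, 11, 1), {4*sqrt(7)})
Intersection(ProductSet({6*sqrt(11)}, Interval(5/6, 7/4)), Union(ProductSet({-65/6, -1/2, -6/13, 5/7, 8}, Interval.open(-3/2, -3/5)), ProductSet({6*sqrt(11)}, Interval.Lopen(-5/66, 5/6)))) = ProductSet({6*sqrt(11)}, {5/6})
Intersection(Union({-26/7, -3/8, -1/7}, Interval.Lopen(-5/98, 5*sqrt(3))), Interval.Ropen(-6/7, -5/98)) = {-3/8, -1/7}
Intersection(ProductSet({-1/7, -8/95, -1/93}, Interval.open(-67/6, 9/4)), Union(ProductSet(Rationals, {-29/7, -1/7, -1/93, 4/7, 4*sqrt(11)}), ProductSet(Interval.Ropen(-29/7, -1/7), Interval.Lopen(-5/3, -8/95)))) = ProductSet({-1/7, -8/95, -1/93}, {-29/7, -1/7, -1/93, 4/7})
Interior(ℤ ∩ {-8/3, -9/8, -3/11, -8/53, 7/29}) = ∅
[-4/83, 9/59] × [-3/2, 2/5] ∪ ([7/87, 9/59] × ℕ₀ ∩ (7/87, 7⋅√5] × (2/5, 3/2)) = ((7/87, 9/59] × {1}) ∪ ([-4/83, 9/59] × [-3/2, 2/5])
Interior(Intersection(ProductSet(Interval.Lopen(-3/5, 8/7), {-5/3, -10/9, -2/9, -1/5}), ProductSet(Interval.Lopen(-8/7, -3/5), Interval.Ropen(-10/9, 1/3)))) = EmptySet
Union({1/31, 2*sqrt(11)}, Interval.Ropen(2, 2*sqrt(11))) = Union({1/31}, Interval(2, 2*sqrt(11)))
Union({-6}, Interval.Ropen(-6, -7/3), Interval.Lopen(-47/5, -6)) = Interval.open(-47/5, -7/3)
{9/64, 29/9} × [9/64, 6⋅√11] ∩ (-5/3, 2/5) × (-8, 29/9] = {9/64} × [9/64, 29/9]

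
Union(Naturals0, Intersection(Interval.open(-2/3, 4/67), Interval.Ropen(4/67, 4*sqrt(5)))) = Naturals0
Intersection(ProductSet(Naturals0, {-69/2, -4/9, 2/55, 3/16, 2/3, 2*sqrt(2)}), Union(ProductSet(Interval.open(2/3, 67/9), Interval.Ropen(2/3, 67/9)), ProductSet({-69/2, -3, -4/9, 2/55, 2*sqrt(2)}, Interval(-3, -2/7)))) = ProductSet(Range(1, 8, 1), {2/3, 2*sqrt(2)})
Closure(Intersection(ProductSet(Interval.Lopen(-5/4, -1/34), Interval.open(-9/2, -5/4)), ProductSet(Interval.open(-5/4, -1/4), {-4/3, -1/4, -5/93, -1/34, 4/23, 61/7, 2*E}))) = ProductSet(Interval(-5/4, -1/4), {-4/3})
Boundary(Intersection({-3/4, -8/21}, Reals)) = {-3/4, -8/21}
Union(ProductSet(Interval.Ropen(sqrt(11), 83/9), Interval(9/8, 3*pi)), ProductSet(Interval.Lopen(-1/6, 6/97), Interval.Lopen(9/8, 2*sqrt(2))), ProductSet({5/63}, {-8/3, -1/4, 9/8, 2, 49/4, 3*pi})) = Union(ProductSet({5/63}, {-8/3, -1/4, 9/8, 2, 49/4, 3*pi}), ProductSet(Interval.Lopen(-1/6, 6/97), Interval.Lopen(9/8, 2*sqrt(2))), ProductSet(Interval.Ropen(sqrt(11), 83/9), Interval(9/8, 3*pi)))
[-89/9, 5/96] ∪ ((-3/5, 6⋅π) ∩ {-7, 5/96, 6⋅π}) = [-89/9, 5/96]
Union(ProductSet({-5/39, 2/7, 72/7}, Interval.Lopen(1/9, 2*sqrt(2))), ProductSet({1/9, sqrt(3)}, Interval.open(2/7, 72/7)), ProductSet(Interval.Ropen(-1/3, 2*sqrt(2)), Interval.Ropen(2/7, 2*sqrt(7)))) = Union(ProductSet({1/9, sqrt(3)}, Interval.open(2/7, 72/7)), ProductSet({-5/39, 2/7, 72/7}, Interval.Lopen(1/9, 2*sqrt(2))), ProductSet(Interval.Ropen(-1/3, 2*sqrt(2)), Interval.Ropen(2/7, 2*sqrt(7))))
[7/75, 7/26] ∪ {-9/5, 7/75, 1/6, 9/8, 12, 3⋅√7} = {-9/5, 9/8, 12, 3⋅√7} ∪ [7/75, 7/26]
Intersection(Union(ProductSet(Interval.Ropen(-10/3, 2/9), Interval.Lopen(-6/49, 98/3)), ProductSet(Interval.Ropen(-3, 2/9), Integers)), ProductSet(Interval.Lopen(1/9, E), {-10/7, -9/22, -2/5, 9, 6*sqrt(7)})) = ProductSet(Interval.open(1/9, 2/9), {9, 6*sqrt(7)})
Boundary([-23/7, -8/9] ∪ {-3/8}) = {-23/7, -8/9, -3/8}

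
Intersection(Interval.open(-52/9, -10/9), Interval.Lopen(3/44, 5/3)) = EmptySet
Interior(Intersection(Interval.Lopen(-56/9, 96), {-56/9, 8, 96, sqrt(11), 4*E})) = EmptySet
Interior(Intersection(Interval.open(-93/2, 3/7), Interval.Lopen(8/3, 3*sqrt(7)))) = EmptySet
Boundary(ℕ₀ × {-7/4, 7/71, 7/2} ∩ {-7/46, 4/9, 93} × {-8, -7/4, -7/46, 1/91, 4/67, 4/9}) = {93} × {-7/4}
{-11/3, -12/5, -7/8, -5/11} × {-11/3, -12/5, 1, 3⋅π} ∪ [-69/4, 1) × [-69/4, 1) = ([-69/4, 1) × [-69/4, 1)) ∪ ({-11/3, -12/5, -7/8, -5/11} × {-11/3, -12/5, 1, 3⋅π})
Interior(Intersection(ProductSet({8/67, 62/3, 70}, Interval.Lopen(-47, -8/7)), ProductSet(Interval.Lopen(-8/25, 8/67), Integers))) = EmptySet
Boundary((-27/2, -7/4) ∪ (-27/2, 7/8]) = {-27/2, 7/8}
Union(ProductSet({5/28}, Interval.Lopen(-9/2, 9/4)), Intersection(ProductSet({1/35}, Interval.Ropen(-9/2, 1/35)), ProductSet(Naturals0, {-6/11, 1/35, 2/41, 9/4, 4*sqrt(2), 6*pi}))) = ProductSet({5/28}, Interval.Lopen(-9/2, 9/4))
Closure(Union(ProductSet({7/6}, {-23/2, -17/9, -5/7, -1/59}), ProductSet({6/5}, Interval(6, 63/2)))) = Union(ProductSet({7/6}, {-23/2, -17/9, -5/7, -1/59}), ProductSet({6/5}, Interval(6, 63/2)))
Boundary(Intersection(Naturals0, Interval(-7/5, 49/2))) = Range(0, 25, 1)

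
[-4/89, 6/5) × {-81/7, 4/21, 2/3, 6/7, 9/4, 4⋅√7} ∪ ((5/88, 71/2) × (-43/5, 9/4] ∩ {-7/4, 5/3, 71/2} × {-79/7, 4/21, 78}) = ({5/3} × {4/21}) ∪ ([-4/89, 6/5) × {-81/7, 4/21, 2/3, 6/7, 9/4, 4⋅√7})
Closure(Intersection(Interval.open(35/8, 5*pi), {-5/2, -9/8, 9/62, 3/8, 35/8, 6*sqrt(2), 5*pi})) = {6*sqrt(2)}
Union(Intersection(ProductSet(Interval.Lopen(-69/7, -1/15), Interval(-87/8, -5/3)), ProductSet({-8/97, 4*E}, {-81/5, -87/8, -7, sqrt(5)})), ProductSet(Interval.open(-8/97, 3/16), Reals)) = Union(ProductSet({-8/97}, {-87/8, -7}), ProductSet(Interval.open(-8/97, 3/16), Reals))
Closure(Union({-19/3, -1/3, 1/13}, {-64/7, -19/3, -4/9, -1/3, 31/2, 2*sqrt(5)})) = {-64/7, -19/3, -4/9, -1/3, 1/13, 31/2, 2*sqrt(5)}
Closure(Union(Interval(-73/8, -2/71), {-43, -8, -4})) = Union({-43}, Interval(-73/8, -2/71))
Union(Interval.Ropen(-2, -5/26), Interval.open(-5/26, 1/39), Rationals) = Union(Interval(-2, 1/39), Rationals)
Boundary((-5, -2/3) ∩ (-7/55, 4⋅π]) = ∅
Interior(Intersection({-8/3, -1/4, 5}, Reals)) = EmptySet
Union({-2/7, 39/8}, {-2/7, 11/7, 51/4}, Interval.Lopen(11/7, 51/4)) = Union({-2/7}, Interval(11/7, 51/4))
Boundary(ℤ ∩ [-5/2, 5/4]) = {-2, -1, 0, 1}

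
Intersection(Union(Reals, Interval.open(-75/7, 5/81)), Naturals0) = Naturals0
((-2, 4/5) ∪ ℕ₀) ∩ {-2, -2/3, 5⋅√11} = {-2/3}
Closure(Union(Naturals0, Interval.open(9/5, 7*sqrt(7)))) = Union(Complement(Naturals0, Interval.open(9/5, 7*sqrt(7))), Interval(9/5, 7*sqrt(7)), Naturals0)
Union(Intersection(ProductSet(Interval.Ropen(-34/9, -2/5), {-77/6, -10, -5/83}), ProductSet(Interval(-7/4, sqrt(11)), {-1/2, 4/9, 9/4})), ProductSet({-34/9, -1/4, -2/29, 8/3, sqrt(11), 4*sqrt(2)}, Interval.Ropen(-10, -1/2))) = ProductSet({-34/9, -1/4, -2/29, 8/3, sqrt(11), 4*sqrt(2)}, Interval.Ropen(-10, -1/2))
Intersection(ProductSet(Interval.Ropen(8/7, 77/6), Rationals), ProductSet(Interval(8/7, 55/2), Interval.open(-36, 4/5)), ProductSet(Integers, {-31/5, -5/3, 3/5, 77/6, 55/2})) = ProductSet(Range(2, 13, 1), {-31/5, -5/3, 3/5})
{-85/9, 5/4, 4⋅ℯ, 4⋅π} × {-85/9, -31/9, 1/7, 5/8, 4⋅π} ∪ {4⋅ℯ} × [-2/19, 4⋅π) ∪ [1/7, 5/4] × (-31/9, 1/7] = ([1/7, 5/4] × (-31/9, 1/7]) ∪ ({4⋅ℯ} × [-2/19, 4⋅π)) ∪ ({-85/9, 5/4, 4⋅ℯ, 4⋅π} × {-85/9, -31/9, 1/7, 5/8, 4⋅π})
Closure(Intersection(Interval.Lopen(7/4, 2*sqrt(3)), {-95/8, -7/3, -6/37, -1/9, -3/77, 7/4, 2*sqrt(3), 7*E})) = {2*sqrt(3)}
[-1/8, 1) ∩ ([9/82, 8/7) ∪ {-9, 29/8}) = [9/82, 1)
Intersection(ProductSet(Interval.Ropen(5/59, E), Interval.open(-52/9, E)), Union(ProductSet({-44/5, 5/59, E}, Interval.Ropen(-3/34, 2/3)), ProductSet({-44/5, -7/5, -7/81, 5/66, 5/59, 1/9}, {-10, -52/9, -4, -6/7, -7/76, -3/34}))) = Union(ProductSet({5/59}, Interval.Ropen(-3/34, 2/3)), ProductSet({5/59, 1/9}, {-4, -6/7, -7/76, -3/34}))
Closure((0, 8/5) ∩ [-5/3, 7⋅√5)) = [0, 8/5]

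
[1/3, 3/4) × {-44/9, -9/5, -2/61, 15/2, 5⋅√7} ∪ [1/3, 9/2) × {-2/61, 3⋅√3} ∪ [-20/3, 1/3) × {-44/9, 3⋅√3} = ([-20/3, 1/3) × {-44/9, 3⋅√3}) ∪ ([1/3, 9/2) × {-2/61, 3⋅√3}) ∪ ([1/3, 3/4) × {-44/9, -9/5, -2/61, 15/2, 5⋅√7})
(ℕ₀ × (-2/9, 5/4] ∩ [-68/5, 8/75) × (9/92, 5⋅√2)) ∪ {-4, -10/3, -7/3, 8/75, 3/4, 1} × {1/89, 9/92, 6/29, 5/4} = ({0} × (9/92, 5/4]) ∪ ({-4, -10/3, -7/3, 8/75, 3/4, 1} × {1/89, 9/92, 6/29, 5/4})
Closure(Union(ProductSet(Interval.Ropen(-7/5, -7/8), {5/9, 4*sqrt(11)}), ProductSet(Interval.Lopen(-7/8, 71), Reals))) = Union(ProductSet(Interval(-7/5, -7/8), {5/9, 4*sqrt(11)}), ProductSet(Interval(-7/8, 71), Reals))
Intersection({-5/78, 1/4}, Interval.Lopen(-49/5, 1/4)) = {-5/78, 1/4}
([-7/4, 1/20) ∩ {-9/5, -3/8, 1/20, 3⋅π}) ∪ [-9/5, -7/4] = [-9/5, -7/4] ∪ {-3/8}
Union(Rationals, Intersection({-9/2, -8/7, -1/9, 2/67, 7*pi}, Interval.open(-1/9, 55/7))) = Rationals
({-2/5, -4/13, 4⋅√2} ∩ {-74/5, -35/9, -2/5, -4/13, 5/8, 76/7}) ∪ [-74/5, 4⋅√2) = [-74/5, 4⋅√2)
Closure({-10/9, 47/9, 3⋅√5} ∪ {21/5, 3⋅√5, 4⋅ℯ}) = {-10/9, 21/5, 47/9, 3⋅√5, 4⋅ℯ}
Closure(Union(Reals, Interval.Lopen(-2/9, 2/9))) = Interval(-oo, oo)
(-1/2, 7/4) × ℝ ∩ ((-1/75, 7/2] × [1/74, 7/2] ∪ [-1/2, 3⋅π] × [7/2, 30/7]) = ((-1/2, 7/4) × [7/2, 30/7]) ∪ ((-1/75, 7/4) × [1/74, 7/2])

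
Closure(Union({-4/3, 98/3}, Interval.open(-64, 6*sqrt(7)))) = Union({98/3}, Interval(-64, 6*sqrt(7)))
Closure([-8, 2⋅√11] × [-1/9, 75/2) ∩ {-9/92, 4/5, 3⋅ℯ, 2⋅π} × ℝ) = {-9/92, 4/5, 2⋅π} × [-1/9, 75/2]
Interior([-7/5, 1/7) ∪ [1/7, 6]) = (-7/5, 6)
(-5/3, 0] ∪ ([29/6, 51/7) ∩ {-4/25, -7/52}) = (-5/3, 0]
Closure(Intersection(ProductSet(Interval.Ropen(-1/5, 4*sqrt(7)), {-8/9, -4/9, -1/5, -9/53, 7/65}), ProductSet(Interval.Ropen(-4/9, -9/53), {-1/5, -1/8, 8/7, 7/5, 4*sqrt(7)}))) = ProductSet(Interval(-1/5, -9/53), {-1/5})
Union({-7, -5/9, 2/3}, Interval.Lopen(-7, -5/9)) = Union({2/3}, Interval(-7, -5/9))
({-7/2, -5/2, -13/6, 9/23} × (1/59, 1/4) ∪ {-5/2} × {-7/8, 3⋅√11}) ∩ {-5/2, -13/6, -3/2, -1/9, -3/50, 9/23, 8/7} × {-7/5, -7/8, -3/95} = {-5/2} × {-7/8}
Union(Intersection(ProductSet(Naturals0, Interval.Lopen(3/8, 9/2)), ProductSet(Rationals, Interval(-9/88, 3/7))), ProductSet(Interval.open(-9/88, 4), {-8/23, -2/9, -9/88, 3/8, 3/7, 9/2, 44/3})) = Union(ProductSet(Interval.open(-9/88, 4), {-8/23, -2/9, -9/88, 3/8, 3/7, 9/2, 44/3}), ProductSet(Naturals0, Interval.Lopen(3/8, 3/7)))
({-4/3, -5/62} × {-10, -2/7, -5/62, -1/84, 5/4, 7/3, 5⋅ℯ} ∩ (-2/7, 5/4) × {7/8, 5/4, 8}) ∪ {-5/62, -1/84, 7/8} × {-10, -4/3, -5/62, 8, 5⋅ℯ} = ({-5/62} × {5/4}) ∪ ({-5/62, -1/84, 7/8} × {-10, -4/3, -5/62, 8, 5⋅ℯ})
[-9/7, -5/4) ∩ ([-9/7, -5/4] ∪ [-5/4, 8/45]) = [-9/7, -5/4)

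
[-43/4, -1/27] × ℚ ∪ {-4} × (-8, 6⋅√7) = ([-43/4, -1/27] × ℚ) ∪ ({-4} × (-8, 6⋅√7))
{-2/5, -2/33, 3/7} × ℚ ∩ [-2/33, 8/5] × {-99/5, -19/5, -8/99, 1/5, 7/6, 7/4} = {-2/33, 3/7} × {-99/5, -19/5, -8/99, 1/5, 7/6, 7/4}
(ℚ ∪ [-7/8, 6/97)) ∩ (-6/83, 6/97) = (-6/83, 6/97) ∪ (ℚ ∩ (-6/83, 6/97))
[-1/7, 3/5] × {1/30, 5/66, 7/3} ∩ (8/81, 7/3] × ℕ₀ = ∅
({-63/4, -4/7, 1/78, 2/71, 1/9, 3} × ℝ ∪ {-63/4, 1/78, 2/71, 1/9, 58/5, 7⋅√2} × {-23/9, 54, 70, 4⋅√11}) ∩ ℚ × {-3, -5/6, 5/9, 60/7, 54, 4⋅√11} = ({-63/4, 1/78, 2/71, 1/9, 58/5} × {54, 4⋅√11}) ∪ ({-63/4, -4/7, 1/78, 2/71, 1/9, 3} × {-3, -5/6, 5/9, 60/7, 54, 4⋅√11})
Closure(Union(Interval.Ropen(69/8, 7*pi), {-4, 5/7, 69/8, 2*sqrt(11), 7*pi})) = Union({-4, 5/7, 2*sqrt(11)}, Interval(69/8, 7*pi))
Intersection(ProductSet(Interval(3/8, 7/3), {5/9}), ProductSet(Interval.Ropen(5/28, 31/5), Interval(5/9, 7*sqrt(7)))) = ProductSet(Interval(3/8, 7/3), {5/9})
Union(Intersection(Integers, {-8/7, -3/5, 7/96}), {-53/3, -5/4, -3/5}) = {-53/3, -5/4, -3/5}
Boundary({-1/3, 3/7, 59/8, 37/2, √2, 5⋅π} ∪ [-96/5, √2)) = {-96/5, 59/8, 37/2, √2, 5⋅π}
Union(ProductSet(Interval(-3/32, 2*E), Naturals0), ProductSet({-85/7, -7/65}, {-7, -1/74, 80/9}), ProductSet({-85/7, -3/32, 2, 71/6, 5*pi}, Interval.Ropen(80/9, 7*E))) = Union(ProductSet({-85/7, -7/65}, {-7, -1/74, 80/9}), ProductSet({-85/7, -3/32, 2, 71/6, 5*pi}, Interval.Ropen(80/9, 7*E)), ProductSet(Interval(-3/32, 2*E), Naturals0))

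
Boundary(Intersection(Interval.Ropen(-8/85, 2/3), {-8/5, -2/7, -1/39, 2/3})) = {-1/39}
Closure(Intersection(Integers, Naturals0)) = Naturals0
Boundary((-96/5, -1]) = {-96/5, -1}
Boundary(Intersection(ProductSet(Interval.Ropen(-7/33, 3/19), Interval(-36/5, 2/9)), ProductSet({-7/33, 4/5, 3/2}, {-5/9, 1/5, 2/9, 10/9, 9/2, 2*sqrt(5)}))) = ProductSet({-7/33}, {-5/9, 1/5, 2/9})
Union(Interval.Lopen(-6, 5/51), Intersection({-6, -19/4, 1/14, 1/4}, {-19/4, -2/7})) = Interval.Lopen(-6, 5/51)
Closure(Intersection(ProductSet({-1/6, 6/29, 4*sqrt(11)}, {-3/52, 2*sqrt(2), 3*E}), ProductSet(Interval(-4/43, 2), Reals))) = ProductSet({6/29}, {-3/52, 2*sqrt(2), 3*E})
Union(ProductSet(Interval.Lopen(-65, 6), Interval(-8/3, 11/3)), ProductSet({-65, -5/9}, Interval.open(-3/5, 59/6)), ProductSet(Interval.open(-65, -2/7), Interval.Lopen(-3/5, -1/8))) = Union(ProductSet({-65, -5/9}, Interval.open(-3/5, 59/6)), ProductSet(Interval.Lopen(-65, 6), Interval(-8/3, 11/3)))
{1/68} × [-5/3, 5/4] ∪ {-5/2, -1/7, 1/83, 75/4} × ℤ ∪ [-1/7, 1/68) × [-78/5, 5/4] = ({-5/2, -1/7, 1/83, 75/4} × ℤ) ∪ ({1/68} × [-5/3, 5/4]) ∪ ([-1/7, 1/68) × [-78/5, 5/4])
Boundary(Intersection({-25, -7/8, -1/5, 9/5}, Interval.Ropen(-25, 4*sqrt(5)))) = {-25, -7/8, -1/5, 9/5}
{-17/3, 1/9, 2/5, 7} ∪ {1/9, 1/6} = {-17/3, 1/9, 1/6, 2/5, 7}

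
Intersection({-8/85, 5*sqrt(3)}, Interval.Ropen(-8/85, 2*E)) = {-8/85}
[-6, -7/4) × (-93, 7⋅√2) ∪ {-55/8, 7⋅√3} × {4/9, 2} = ({-55/8, 7⋅√3} × {4/9, 2}) ∪ ([-6, -7/4) × (-93, 7⋅√2))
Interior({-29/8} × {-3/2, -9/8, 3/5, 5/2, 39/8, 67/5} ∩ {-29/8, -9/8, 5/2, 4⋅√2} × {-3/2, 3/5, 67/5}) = ∅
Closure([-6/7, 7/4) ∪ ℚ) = ℚ ∪ (-∞, ∞)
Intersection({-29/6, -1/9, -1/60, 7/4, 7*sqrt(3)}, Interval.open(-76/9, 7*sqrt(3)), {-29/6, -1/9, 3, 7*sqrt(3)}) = {-29/6, -1/9}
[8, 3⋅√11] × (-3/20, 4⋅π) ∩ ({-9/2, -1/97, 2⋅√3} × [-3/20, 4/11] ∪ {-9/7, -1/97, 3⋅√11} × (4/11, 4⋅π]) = {3⋅√11} × (4/11, 4⋅π)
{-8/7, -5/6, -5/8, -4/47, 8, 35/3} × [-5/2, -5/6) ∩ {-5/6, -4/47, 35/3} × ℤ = {-5/6, -4/47, 35/3} × {-2, -1}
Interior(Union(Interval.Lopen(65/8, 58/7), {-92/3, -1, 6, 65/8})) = Interval.open(65/8, 58/7)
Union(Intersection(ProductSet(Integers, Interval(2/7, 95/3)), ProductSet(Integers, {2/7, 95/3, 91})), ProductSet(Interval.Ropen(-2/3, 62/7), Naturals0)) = Union(ProductSet(Integers, {2/7, 95/3}), ProductSet(Interval.Ropen(-2/3, 62/7), Naturals0))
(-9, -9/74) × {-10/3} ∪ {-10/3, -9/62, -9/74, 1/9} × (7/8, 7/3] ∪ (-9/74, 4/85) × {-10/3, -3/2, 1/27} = ((-9, -9/74) × {-10/3}) ∪ ((-9/74, 4/85) × {-10/3, -3/2, 1/27}) ∪ ({-10/3, -9/62, -9/74, 1/9} × (7/8, 7/3])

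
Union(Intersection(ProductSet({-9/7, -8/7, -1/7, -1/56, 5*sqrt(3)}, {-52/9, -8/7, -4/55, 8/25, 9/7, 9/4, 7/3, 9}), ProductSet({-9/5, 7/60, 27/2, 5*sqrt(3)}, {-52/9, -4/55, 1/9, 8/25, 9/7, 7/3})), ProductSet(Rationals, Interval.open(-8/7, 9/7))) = Union(ProductSet({5*sqrt(3)}, {-52/9, -4/55, 8/25, 9/7, 7/3}), ProductSet(Rationals, Interval.open(-8/7, 9/7)))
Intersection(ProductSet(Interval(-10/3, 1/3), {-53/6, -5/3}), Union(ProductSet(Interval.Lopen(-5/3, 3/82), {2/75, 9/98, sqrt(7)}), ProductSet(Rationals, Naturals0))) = EmptySet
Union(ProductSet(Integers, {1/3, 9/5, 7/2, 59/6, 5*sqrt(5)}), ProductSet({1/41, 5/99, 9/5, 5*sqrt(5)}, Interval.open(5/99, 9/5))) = Union(ProductSet({1/41, 5/99, 9/5, 5*sqrt(5)}, Interval.open(5/99, 9/5)), ProductSet(Integers, {1/3, 9/5, 7/2, 59/6, 5*sqrt(5)}))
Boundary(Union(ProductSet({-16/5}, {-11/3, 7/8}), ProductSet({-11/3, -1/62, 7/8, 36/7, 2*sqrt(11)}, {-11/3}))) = Union(ProductSet({-16/5}, {-11/3, 7/8}), ProductSet({-11/3, -1/62, 7/8, 36/7, 2*sqrt(11)}, {-11/3}))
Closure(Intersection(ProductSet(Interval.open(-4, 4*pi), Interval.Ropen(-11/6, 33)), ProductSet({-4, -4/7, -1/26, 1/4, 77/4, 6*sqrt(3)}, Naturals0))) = ProductSet({-4/7, -1/26, 1/4, 6*sqrt(3)}, Range(0, 33, 1))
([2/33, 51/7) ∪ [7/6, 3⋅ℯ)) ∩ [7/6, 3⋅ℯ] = [7/6, 3⋅ℯ)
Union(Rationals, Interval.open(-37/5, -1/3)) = Union(Interval(-37/5, -1/3), Rationals)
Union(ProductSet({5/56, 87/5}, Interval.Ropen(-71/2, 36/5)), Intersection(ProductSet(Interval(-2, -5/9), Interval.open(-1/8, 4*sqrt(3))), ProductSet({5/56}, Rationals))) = ProductSet({5/56, 87/5}, Interval.Ropen(-71/2, 36/5))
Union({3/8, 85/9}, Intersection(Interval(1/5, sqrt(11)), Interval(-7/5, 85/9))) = Union({85/9}, Interval(1/5, sqrt(11)))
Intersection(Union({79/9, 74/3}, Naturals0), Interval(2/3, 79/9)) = Union({79/9}, Range(1, 9, 1))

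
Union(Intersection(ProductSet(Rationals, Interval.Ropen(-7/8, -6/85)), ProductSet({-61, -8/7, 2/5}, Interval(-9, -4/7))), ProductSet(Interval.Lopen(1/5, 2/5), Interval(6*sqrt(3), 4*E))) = Union(ProductSet({-61, -8/7, 2/5}, Interval(-7/8, -4/7)), ProductSet(Interval.Lopen(1/5, 2/5), Interval(6*sqrt(3), 4*E)))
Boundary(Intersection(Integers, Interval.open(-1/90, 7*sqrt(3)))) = Range(0, 13, 1)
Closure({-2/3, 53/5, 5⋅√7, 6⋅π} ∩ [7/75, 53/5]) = {53/5}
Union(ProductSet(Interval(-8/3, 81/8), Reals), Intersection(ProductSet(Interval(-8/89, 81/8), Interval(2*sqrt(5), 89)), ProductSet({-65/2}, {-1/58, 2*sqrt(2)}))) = ProductSet(Interval(-8/3, 81/8), Reals)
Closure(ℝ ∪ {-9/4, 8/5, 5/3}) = ℝ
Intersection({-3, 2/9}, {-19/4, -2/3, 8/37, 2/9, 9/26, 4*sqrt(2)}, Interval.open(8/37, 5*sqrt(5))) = {2/9}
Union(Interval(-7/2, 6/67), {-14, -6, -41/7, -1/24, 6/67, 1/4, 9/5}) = Union({-14, -6, -41/7, 1/4, 9/5}, Interval(-7/2, 6/67))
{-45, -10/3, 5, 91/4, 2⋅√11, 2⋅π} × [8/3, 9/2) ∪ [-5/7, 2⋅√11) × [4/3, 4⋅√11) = ({-45, -10/3, 5, 91/4, 2⋅√11, 2⋅π} × [8/3, 9/2)) ∪ ([-5/7, 2⋅√11) × [4/3, 4⋅√11))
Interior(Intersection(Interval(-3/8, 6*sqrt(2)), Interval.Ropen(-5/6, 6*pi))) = Interval.open(-3/8, 6*sqrt(2))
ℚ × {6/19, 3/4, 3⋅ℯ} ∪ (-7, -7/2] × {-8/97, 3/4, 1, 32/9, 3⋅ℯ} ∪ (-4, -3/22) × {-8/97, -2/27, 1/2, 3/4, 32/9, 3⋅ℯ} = (ℚ × {6/19, 3/4, 3⋅ℯ}) ∪ ((-7, -7/2] × {-8/97, 3/4, 1, 32/9, 3⋅ℯ}) ∪ ((-4, -3/22) × {-8/97, -2/27, 1/2, 3/4, 32/9, 3⋅ℯ})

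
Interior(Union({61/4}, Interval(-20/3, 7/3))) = Interval.open(-20/3, 7/3)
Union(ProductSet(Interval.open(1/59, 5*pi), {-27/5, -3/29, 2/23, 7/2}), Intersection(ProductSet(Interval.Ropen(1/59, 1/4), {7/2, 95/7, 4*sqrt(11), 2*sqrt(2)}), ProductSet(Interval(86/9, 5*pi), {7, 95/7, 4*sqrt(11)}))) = ProductSet(Interval.open(1/59, 5*pi), {-27/5, -3/29, 2/23, 7/2})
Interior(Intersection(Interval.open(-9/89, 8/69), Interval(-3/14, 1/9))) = Interval.open(-9/89, 1/9)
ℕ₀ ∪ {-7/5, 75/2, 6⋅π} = {-7/5, 75/2, 6⋅π} ∪ ℕ₀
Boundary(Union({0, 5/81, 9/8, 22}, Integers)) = Union({5/81, 9/8}, Integers)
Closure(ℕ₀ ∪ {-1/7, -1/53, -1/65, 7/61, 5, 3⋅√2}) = {-1/7, -1/53, -1/65, 7/61, 3⋅√2} ∪ ℕ₀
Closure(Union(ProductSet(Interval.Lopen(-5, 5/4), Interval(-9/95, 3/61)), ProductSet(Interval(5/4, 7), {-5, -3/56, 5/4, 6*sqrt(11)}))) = Union(ProductSet(Interval(-5, 5/4), Interval(-9/95, 3/61)), ProductSet(Interval(5/4, 7), {-5, -3/56, 5/4, 6*sqrt(11)}))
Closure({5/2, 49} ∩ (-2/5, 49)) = {5/2}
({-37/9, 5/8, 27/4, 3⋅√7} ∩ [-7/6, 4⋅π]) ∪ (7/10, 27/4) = {5/8, 3⋅√7} ∪ (7/10, 27/4]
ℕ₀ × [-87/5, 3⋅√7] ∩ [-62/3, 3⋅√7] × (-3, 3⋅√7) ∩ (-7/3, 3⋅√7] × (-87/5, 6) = {0, 1, …, 7} × (-3, 6)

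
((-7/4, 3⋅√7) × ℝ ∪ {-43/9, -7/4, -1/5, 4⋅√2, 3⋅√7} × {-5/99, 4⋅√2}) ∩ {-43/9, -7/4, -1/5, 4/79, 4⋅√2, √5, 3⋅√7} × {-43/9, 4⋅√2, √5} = ({-43/9, -7/4, -1/5, 4⋅√2, 3⋅√7} × {4⋅√2}) ∪ ({-1/5, 4/79, 4⋅√2, √5} × {-43/9, 4⋅√2, √5})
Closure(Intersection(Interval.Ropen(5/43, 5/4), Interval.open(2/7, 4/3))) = Interval(2/7, 5/4)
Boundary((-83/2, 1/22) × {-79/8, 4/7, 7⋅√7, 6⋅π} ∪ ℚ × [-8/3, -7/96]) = (ℝ × [-8/3, -7/96]) ∪ ([-83/2, 1/22] × {-79/8, 4/7, 7⋅√7, 6⋅π})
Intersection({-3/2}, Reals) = {-3/2}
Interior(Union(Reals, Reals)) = Reals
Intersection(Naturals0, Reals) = Naturals0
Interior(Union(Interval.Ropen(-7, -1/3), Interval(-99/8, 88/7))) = Interval.open(-99/8, 88/7)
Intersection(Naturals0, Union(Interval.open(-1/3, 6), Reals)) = Naturals0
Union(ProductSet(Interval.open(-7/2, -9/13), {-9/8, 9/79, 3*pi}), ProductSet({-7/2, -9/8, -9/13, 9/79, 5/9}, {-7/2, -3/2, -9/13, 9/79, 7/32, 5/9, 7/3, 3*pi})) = Union(ProductSet({-7/2, -9/8, -9/13, 9/79, 5/9}, {-7/2, -3/2, -9/13, 9/79, 7/32, 5/9, 7/3, 3*pi}), ProductSet(Interval.open(-7/2, -9/13), {-9/8, 9/79, 3*pi}))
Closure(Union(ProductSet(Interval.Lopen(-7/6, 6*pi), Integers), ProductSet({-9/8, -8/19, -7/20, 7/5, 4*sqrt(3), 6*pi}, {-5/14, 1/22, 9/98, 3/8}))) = Union(ProductSet({-9/8, -8/19, -7/20, 7/5, 4*sqrt(3), 6*pi}, {-5/14, 1/22, 9/98, 3/8}), ProductSet(Interval(-7/6, 6*pi), Integers))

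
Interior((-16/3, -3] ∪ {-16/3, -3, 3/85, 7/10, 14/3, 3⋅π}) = (-16/3, -3)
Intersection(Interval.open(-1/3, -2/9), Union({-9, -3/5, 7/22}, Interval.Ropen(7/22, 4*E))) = EmptySet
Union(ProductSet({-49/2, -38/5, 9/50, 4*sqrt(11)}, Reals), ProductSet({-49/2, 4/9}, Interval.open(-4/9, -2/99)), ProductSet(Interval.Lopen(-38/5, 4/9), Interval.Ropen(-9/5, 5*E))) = Union(ProductSet({-49/2, 4/9}, Interval.open(-4/9, -2/99)), ProductSet({-49/2, -38/5, 9/50, 4*sqrt(11)}, Reals), ProductSet(Interval.Lopen(-38/5, 4/9), Interval.Ropen(-9/5, 5*E)))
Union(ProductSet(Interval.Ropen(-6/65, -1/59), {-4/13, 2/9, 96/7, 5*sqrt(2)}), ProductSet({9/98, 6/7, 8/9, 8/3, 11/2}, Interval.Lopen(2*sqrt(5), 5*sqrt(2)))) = Union(ProductSet({9/98, 6/7, 8/9, 8/3, 11/2}, Interval.Lopen(2*sqrt(5), 5*sqrt(2))), ProductSet(Interval.Ropen(-6/65, -1/59), {-4/13, 2/9, 96/7, 5*sqrt(2)}))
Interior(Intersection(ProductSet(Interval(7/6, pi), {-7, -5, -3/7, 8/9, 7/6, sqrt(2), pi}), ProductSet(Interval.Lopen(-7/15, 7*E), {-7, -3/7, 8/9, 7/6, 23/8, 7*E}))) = EmptySet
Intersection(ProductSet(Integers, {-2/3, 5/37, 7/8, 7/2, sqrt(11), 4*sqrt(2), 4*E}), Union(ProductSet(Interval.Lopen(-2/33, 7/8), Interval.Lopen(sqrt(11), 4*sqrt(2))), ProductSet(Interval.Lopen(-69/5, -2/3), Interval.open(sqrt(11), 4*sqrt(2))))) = Union(ProductSet(Range(-13, 0, 1), {7/2}), ProductSet(Range(0, 1, 1), {7/2, 4*sqrt(2)}))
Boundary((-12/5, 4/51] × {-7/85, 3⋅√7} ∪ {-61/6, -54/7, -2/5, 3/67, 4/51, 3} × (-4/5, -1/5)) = ({-61/6, -54/7, -2/5, 3/67, 4/51, 3} × [-4/5, -1/5]) ∪ ([-12/5, 4/51] × {-7/85, 3⋅√7})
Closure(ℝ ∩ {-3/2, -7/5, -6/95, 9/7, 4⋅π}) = {-3/2, -7/5, -6/95, 9/7, 4⋅π}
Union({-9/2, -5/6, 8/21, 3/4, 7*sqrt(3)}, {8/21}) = {-9/2, -5/6, 8/21, 3/4, 7*sqrt(3)}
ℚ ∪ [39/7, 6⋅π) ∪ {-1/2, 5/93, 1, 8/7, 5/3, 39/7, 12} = ℚ ∪ [39/7, 6⋅π)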